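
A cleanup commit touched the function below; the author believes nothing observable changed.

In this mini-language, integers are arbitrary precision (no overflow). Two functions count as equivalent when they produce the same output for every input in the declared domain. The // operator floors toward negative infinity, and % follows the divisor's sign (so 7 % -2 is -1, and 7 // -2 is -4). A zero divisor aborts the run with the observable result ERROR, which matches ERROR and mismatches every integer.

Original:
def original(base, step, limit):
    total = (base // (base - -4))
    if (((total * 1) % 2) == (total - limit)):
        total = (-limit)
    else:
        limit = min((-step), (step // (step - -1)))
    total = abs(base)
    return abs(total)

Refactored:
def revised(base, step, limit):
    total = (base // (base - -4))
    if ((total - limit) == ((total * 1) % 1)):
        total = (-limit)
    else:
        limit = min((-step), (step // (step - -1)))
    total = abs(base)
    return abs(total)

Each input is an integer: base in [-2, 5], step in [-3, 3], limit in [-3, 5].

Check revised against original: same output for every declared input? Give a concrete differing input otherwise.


Take base=-2, step=-1, limit=-2.
original: total=-1, then (((total * 1) % 2) == (total - limit)) is true, then total=2, then total=2, then returns 2
revised: total=-1, then ((total - limit) == ((total * 1) % 1)) is false, then a zero divisor aborts: ERROR
2 vs ERROR — the two versions disagree here.
verdict: not equivalent; witness: base=-2, step=-1, limit=-2


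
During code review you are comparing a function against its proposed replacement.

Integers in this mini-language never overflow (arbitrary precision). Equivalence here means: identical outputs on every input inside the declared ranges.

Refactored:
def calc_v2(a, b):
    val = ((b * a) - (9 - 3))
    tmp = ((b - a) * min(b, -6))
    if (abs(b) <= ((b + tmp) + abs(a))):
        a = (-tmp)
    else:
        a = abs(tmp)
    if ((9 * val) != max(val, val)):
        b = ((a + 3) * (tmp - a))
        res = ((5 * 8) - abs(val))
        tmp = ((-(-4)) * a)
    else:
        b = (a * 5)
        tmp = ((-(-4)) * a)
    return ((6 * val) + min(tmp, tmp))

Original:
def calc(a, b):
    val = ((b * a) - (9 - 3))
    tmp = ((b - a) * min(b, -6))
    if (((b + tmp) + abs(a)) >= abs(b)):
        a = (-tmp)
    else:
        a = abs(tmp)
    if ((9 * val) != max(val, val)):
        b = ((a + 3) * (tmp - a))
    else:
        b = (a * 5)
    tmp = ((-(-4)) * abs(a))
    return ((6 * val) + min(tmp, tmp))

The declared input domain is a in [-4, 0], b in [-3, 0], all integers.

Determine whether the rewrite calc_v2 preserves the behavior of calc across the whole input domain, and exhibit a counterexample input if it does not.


On input a=-2, b=-3, calc returns 24 while calc_v2 returns -24.
verdict: not equivalent; witness: a=-2, b=-3


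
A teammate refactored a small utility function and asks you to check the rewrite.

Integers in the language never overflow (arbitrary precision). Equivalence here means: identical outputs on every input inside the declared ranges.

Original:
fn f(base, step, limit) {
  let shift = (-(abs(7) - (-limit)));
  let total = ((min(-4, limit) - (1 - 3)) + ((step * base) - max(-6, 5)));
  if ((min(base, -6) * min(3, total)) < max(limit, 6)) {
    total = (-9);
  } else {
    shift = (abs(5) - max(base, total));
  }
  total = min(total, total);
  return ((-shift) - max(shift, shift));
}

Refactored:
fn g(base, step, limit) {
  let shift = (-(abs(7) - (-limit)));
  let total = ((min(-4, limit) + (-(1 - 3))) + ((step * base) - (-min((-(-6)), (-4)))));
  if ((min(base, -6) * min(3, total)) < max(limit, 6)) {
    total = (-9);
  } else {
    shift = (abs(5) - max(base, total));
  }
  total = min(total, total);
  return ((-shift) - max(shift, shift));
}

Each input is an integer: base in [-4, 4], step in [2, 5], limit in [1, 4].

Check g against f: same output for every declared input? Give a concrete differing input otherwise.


The rewrite breaks on base=2, step=3, limit=1, where the results are -6 and 16.
f: shift becomes -8; next total becomes -1; next ((min(base, -6) * min(3, total)) < max(limit, 6)) evaluates to false; next shift becomes 3; next total becomes -1; next final value -6
g: shift becomes -8; next total becomes 0; next ((min(base, -6) * min(3, total)) < max(limit, 6)) evaluates to true; next total becomes -9; next total becomes -9; next final value 16
verdict: not equivalent; witness: base=2, step=3, limit=1


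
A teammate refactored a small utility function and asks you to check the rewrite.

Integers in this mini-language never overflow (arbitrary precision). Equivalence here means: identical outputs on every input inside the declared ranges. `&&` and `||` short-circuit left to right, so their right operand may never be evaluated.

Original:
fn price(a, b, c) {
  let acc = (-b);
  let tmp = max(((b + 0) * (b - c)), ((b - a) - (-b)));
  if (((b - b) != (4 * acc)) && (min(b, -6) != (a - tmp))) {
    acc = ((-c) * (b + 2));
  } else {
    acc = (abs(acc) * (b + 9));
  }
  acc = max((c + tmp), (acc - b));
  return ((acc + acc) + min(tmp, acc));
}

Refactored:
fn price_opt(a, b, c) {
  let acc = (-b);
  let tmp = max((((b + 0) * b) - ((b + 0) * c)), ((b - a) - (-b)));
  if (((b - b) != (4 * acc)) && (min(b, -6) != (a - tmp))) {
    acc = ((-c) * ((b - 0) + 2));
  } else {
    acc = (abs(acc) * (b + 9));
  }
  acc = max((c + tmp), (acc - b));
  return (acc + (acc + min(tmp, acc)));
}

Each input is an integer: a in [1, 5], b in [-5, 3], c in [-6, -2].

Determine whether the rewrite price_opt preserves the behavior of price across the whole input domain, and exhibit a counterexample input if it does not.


Comparing the listings, the differences include: arithmetic usage differs, and constant usage differs.
As a probe, take a=5, b=1, c=-3: price runs acc := -1 | tmp := 4 | (((b - b) != (4 * acc)) && (min(b, -6) != (a - tmp))): true | acc := 9 | acc := 8 | result 20; price_opt runs acc := -1 | tmp := 4 | (((b - b) != (4 * acc)) && (min(b, -6) != (a - tmp))): true | acc := 9 | acc := 8 | result 20; both end at 20.
Across all 225 domain points the two functions coincide.
verdict: equivalent


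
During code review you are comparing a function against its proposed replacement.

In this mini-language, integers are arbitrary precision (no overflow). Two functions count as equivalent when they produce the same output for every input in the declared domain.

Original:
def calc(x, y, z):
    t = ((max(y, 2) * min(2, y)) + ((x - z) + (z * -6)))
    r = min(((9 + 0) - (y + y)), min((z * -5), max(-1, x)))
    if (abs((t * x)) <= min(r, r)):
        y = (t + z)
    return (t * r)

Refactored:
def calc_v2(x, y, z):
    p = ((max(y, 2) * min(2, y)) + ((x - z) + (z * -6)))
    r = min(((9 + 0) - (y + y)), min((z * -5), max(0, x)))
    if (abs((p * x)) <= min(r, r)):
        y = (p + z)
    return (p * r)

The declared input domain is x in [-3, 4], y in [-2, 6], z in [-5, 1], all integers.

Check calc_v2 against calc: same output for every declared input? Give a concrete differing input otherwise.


Not equivalent: x=-3, y=-2, z=-5 separates them (-28 vs 0).
calc: t becomes 28; next r becomes -1; next (abs((t * x)) <= min(r, r)) evaluates to false; next final value -28
calc_v2: p becomes 28; next r becomes 0; next (abs((p * x)) <= min(r, r)) evaluates to false; next final value 0
verdict: not equivalent; witness: x=-3, y=-2, z=-5


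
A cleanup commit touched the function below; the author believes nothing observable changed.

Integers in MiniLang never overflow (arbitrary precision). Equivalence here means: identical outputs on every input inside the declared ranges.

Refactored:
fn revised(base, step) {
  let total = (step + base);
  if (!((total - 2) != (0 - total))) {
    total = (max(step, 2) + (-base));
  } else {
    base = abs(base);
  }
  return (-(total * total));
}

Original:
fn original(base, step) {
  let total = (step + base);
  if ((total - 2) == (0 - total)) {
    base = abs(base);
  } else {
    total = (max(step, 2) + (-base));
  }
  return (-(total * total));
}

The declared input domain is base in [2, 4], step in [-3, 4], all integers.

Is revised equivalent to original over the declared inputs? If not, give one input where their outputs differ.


Run the pair on base=2, step=-3.
original: total := -1 | ((total - 2) == (0 - total)): false | total := 0 | result 0
revised: total := -1 | (!((total - 2) != (0 - total))): false | base := 2 | result -1
0 vs -1 — the two versions disagree here.
verdict: not equivalent; witness: base=2, step=-3


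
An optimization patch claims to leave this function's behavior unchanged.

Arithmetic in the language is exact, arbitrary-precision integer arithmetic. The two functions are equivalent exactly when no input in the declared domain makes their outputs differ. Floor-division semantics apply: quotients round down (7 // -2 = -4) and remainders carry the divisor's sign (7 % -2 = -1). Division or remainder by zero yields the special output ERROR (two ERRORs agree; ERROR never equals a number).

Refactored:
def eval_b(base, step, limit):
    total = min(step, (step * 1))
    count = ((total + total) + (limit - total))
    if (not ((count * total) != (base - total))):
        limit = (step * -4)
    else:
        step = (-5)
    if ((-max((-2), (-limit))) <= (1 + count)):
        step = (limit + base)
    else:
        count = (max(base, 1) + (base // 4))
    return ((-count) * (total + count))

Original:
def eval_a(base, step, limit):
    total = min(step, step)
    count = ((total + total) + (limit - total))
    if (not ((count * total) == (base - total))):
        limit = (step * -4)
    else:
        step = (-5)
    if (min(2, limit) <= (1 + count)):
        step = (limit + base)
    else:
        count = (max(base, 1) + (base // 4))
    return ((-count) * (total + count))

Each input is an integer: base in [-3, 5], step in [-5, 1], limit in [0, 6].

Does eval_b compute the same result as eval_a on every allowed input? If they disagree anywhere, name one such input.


There is a counterexample at base=-3, step=-1, limit=0: 0 on one side, -2 on the other.
eval_a: total = -1; count = -1; (not ((count * total) == (base - total))) -> true; limit = 4; (min(2, limit) <= (1 + count)) -> false; count = 0; return 0
eval_b: total = -1; count = -1; (not ((count * total) != (base - total))) -> false; step = -5; ((-max((-2), (-limit))) <= (1 + count)) -> true; step = -3; return -2
verdict: not equivalent; witness: base=-3, step=-1, limit=0


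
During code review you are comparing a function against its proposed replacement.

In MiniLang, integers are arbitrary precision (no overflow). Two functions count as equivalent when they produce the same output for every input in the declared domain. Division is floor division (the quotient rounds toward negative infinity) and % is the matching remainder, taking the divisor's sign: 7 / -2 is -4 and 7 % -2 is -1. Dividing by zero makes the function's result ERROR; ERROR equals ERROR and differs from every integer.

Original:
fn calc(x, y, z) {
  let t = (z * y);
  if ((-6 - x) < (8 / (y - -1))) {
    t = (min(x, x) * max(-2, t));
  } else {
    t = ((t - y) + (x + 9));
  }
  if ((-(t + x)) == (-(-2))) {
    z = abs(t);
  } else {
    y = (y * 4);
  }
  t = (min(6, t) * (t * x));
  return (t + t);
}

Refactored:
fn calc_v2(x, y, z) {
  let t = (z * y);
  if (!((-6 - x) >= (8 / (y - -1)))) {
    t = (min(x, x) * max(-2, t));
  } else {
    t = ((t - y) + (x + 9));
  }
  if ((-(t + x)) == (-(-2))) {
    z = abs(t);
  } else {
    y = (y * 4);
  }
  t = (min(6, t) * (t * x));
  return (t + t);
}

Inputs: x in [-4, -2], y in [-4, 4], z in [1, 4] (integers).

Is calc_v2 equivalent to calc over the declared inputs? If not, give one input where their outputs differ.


Comparing the listings, the differences include: comparison usage differs, boolean connective usage differs.
Tracing x=-2, y=3, z=3: calc: t := 9 | ((-6 - x) < (8 / (y - -1))): true | t := -18 | ((-(t + x)) == (-(-2))): false | y := 12 | t := -648 | result -1296 | calc_v2: t := 9 | (!((-6 - x) >= (8 / (y - -1)))): true | t := -18 | ((-(t + x)) == (-(-2))): false | y := 12 | t := -648 | result -1296 — matching result -1296.
Every one of the 108 inputs gives matching results.
verdict: equivalent


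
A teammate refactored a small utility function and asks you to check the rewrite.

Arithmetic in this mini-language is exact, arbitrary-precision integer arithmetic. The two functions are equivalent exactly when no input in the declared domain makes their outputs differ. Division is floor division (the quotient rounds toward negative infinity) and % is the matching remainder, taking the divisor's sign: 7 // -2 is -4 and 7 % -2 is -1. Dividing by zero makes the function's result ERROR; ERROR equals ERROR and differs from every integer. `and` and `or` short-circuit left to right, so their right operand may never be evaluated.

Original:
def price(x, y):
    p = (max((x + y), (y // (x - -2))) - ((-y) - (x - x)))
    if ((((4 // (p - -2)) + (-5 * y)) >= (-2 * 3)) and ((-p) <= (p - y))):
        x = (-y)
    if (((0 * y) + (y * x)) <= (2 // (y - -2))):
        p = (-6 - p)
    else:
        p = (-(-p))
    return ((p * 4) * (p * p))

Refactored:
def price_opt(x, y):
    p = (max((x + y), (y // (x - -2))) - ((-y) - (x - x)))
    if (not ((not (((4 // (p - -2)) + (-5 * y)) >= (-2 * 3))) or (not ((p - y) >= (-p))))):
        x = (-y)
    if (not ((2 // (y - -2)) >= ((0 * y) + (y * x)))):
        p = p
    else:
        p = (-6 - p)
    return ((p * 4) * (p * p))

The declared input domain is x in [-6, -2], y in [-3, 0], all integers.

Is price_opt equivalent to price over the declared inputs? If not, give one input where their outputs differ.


The two versions differ — the changes include comparison usage differs; boolean connective usage differs.
One worked example (x=-2, y=-3) — price: a zero divisor aborts: ERROR; price_opt: a zero divisor aborts: ERROR; agreement on ERROR.
Every one of the 20 inputs gives matching results.
verdict: equivalent


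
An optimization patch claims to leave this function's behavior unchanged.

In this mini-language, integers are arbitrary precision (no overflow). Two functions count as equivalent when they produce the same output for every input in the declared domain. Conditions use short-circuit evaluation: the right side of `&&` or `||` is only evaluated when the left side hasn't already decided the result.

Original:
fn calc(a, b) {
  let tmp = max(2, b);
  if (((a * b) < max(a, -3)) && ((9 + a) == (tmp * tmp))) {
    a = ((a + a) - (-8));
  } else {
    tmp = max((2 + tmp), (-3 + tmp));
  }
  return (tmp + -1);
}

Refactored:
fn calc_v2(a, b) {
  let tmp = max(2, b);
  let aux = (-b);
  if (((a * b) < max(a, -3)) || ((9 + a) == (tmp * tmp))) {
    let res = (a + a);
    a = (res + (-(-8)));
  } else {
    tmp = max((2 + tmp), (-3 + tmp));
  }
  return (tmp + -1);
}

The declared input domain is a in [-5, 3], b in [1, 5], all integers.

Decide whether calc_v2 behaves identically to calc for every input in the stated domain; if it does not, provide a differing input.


On input a=-5, b=3, calc returns 4 while calc_v2 returns 2.
verdict: not equivalent; witness: a=-5, b=3


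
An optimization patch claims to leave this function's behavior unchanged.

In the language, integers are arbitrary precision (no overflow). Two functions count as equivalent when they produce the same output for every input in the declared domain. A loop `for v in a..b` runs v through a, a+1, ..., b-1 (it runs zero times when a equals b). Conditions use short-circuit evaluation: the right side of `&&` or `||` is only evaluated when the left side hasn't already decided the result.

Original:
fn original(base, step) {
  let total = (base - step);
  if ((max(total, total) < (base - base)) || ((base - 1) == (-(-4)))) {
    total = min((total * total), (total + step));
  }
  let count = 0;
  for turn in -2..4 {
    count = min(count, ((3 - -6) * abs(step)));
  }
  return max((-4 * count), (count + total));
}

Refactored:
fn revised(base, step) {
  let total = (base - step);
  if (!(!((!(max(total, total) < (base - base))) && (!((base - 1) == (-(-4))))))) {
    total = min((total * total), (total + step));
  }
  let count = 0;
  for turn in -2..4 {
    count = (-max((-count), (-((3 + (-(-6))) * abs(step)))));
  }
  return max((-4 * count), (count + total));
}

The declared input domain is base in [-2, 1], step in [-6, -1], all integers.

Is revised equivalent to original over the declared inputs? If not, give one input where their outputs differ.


Evaluate both at base=-2, step=-6.
original: total=4, then ((max(total, total) < (base - base)) || ((base - 1) == (-(-4)))) is false, then count=0, then (turn=-2), then count=0, then (turn=-1), then count=0, then (turn=0), then count=0, then (turn=1), then count=0, then (turn=2), then count=0, then (turn=3), then count=0, then returns 4
revised: total=4, then (!(!((!(max(total, total) < (base - base))) && (!((base - 1) == (-(-4))))))) is true, then total=-2, then count=0, then (turn=-2), then count=0, then (turn=-1), then count=0, then (turn=0), then count=0, then (turn=1), then count=0, then (turn=2), then count=0, then (turn=3), then count=0, then returns 0
4 against 0: the behavior changed.
verdict: not equivalent; witness: base=-2, step=-6


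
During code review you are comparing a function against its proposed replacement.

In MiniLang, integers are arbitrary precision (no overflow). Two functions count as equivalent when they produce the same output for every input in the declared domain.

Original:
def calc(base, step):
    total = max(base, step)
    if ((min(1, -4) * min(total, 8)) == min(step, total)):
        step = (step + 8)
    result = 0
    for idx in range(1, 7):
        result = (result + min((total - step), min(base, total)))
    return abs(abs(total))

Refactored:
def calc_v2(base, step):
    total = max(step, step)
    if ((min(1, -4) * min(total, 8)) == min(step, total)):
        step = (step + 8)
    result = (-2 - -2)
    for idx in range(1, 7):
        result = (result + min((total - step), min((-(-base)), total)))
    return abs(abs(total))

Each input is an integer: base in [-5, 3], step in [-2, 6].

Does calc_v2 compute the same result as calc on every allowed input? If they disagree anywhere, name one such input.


These are not equivalent — on base=-1, step=-2 the outputs split (1 vs 2).
calc: total=-1, then ((min(1, -4) * min(total, 8)) == min(step, total)) is false, then result=0, then (idx=1), then result=-1, then (idx=2), then result=-2, then (idx=3), then result=-3, then (idx=4), then result=-4, then (idx=5), then result=-5, then (idx=6), then result=-6, then returns 1
calc_v2: total=-2, then ((min(1, -4) * min(total, 8)) == min(step, total)) is false, then result=0, then (idx=1), then result=-2, then (idx=2), then result=-4, then (idx=3), then result=-6, then (idx=4), then result=-8, then (idx=5), then result=-10, then (idx=6), then result=-12, then returns 2
verdict: not equivalent; witness: base=-1, step=-2


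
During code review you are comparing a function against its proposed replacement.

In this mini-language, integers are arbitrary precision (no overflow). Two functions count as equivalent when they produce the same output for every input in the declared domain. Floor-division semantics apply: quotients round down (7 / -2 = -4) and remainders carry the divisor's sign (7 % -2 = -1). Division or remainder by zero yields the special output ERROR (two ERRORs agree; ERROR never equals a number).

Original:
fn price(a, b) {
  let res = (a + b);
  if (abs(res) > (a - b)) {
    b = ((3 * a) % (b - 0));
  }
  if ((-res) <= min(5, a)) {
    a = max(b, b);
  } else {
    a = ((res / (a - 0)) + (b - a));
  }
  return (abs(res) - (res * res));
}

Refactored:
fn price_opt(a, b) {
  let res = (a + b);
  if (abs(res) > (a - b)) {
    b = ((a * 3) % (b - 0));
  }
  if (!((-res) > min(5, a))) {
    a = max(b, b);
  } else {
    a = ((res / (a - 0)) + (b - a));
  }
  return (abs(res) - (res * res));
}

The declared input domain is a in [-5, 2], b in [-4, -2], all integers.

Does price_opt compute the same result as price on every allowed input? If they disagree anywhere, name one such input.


Behavior is preserved: although comparison usage differs; also boolean connective usage differs, the outputs never diverge.
One worked example (a=2, b=-2) — price: res := 0 | (abs(res) > (a - b)): false | ((-res) <= min(5, a)): true | a := -2 | result 0; price_opt: res := 0 | (abs(res) > (a - b)): false | (!((-res) > min(5, a))): true | a := -2 | result 0; agreement on 0.
Across all 24 domain points the two functions coincide.
verdict: equivalent


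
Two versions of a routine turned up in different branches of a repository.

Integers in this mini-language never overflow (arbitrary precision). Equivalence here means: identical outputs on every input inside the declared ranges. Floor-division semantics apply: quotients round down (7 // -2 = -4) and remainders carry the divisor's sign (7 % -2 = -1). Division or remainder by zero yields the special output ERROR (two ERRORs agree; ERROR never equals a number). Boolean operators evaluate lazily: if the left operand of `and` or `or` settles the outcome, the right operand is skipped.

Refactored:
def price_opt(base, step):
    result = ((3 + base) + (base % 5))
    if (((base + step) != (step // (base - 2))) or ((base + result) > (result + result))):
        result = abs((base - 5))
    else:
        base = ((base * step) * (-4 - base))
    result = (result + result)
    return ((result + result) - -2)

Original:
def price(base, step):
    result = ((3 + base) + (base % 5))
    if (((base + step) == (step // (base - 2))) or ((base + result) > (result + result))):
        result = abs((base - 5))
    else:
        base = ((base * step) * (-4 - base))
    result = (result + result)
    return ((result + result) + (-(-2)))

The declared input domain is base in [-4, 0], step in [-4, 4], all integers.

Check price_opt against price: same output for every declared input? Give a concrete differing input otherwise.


Input base=-4, step=-4: 2 from price versus 38 from price_opt.
verdict: not equivalent; witness: base=-4, step=-4


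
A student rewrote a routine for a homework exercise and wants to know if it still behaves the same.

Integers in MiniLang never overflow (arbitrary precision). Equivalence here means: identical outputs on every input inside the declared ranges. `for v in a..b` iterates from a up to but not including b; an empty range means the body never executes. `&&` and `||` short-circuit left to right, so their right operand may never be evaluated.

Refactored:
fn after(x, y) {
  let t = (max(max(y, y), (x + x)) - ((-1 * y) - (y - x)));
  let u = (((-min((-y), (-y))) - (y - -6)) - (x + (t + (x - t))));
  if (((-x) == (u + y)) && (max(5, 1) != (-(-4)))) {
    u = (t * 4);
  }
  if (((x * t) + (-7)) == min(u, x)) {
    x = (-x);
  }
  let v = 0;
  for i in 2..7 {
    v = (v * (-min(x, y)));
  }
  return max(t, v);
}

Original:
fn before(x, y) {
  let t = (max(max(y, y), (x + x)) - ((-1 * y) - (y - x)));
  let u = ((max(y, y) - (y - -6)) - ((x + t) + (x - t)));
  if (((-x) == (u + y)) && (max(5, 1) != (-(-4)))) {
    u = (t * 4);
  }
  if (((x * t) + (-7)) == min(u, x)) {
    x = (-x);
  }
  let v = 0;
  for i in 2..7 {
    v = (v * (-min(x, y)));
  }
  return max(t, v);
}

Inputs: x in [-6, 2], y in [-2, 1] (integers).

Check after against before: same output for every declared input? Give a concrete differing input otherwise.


Differences: min/max/abs usage differs — yet all 36 inputs agree.
verdict: equivalent


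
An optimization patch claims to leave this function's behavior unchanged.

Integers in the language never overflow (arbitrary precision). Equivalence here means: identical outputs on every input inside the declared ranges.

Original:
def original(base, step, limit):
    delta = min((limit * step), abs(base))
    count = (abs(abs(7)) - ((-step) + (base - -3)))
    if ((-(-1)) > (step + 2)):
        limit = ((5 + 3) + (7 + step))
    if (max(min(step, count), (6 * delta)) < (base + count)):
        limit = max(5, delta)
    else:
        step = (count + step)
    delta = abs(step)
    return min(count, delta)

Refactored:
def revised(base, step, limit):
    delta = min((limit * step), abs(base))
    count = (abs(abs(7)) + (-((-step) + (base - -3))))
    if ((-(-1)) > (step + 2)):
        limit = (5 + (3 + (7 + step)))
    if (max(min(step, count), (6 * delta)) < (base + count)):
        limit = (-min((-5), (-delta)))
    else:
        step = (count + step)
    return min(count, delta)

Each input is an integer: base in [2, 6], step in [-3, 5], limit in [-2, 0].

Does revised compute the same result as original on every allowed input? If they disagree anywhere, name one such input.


Consider the input base=2, step=-1, limit=-2.
original: delta = 2; count = 1; ((-(-1)) > (step + 2)) -> false; (max(min(step, count), (6 * delta)) < (base + count)) -> false; step = 0; delta = 0; return 0
revised: delta = 2; count = 1; ((-(-1)) > (step + 2)) -> false; (max(min(step, count), (6 * delta)) < (base + count)) -> false; step = 0; return 1
0 and 1 differ, so these are not the same function on this domain.
verdict: not equivalent; witness: base=2, step=-1, limit=-2


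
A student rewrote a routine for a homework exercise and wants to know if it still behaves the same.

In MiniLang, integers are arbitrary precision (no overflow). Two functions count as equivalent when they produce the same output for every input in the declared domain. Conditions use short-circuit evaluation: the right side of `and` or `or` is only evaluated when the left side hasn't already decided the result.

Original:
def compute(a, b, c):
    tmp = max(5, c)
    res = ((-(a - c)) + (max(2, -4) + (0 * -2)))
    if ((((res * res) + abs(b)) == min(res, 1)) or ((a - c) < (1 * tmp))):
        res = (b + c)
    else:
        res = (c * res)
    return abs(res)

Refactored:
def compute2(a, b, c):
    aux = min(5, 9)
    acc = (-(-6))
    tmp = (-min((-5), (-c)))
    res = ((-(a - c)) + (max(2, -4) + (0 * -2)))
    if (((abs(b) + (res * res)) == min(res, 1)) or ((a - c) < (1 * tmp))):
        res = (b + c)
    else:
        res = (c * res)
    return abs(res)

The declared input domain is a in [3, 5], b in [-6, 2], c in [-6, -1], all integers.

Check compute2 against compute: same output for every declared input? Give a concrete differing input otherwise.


Comparing the listings, the differences include: statement counts differ; also constant usage differs; also local variable names differ; also min/max/abs usage differs.
Spot check at a=5, b=-6, c=-2 — compute: tmp := 5 | res := -5 | ((((res * res) + abs(b)) == min(res, 1)) or ((a - c) < (1 * tmp))): false | res := 10 | result 10. compute2: aux := 5 | acc := 6 | tmp := 5 | res := -5 | (((abs(b) + (res * res)) == min(res, 1)) or ((a - c) < (1 * tmp))): false | res := 10 | result 10. Both give 10.
Across all 162 domain points the two functions coincide.
verdict: equivalent


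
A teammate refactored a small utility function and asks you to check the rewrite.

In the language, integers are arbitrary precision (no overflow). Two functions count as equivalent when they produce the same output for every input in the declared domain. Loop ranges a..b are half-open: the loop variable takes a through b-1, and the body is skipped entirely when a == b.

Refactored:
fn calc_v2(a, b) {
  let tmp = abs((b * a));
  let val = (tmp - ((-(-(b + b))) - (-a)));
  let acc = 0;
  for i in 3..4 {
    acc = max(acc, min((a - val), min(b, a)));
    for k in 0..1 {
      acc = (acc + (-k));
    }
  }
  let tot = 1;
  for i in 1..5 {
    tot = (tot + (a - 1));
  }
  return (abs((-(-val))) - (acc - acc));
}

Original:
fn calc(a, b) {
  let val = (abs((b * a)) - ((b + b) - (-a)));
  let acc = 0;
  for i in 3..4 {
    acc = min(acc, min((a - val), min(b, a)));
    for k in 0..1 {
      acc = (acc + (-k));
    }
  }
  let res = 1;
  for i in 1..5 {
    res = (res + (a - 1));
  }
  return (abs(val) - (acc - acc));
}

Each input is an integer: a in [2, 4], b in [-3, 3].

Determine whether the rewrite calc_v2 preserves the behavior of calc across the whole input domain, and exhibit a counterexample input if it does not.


Equivalent. The suspicious edit (`min(acc, min((a - val), min(b, a)))` became `max(acc, min((a - val), min(b, a)))`) never changes the result for any input inside the declared domain.
Sweeping the whole domain (21 inputs) finds no disagreement.
One worked example (a=2, b=-1) — calc: val becomes 2; next acc becomes 0; next at i=3:; next acc becomes -1; next at k=0:; next acc becomes -1; next res becomes 1; next at i=1:; next res becomes 2; next at i=2:; next res becomes 3; next at i=3:; next res becomes 4; next at i=4:; next res becomes 5; next final value 2; calc_v2: tmp becomes 2; next val becomes 2; next acc becomes 0; next at i=3:; next acc becomes 0; next at k=0:; next acc becomes 0; next tot becomes 1; next at i=1:; next tot becomes 2; next at i=2:; next tot becomes 3; next at i=3:; next tot becomes 4; next at i=4:; next tot becomes 5; next final value 2; agreement on 2.
verdict: equivalent


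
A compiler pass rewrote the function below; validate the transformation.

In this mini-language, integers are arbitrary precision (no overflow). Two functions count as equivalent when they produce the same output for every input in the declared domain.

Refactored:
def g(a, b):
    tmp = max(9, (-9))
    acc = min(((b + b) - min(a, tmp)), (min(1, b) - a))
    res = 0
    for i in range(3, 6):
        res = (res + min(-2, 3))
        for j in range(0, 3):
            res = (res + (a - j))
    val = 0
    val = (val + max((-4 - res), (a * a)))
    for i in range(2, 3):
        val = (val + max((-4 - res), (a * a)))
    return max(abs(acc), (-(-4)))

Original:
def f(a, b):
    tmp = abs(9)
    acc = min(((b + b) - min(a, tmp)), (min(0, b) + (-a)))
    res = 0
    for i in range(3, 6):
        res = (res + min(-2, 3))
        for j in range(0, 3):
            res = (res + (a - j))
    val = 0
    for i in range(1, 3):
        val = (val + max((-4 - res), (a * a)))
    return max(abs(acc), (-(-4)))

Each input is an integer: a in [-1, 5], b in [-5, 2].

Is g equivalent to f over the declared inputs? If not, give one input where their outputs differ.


These are not equivalent — on a=5, b=1 the outputs split (5 vs 4).
f: tmp := 9 | acc := -5 | res := 0 | iter i=3: | res := -2 | iter j=0: | res := 3 | iter j=1: | res := 7 | iter j=2: | res := 10 | iter i=4: | res := 8 | iter j=0: | res := 13 | iter j=1: | res := 17 | iter j=2: | res := 20 | iter i=5: | res := 18 | iter j=0: | res := 23 | iter j=1: | res := 27 | iter j=2: | res := 30 | val := 0 | iter i=1: | val := 25 | iter i=2: | val := 50 | result 5
g: tmp := 9 | acc := -4 | res := 0 | iter i=3: | res := -2 | iter j=0: | res := 3 | iter j=1: | res := 7 | iter j=2: | res := 10 | iter i=4: | res := 8 | iter j=0: | res := 13 | iter j=1: | res := 17 | iter j=2: | res := 20 | iter i=5: | res := 18 | iter j=0: | res := 23 | iter j=1: | res := 27 | iter j=2: | res := 30 | val := 0 | val := 25 | iter i=2: | val := 50 | result 4
verdict: not equivalent; witness: a=5, b=1


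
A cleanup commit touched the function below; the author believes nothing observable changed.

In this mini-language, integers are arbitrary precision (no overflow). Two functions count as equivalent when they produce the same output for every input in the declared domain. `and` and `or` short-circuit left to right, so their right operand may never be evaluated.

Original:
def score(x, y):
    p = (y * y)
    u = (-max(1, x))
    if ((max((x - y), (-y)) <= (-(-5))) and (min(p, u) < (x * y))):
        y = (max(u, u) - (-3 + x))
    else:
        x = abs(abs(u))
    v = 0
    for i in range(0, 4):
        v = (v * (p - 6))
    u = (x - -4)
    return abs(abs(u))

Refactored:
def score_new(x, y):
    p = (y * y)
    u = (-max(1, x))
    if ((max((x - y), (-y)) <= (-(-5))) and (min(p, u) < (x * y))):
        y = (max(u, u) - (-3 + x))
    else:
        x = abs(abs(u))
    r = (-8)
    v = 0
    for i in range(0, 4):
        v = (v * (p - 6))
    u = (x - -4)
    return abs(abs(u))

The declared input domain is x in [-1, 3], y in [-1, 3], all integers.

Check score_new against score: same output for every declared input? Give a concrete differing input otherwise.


The two are interchangeable: local variable names differ; and statement counts differ; and constant usage differs, and every declared input agrees.
Spot check at x=3, y=-1 — score: p becomes 1; next u becomes -3; next ((max((x - y), (-y)) <= (-(-5))) and (min(p, u) < (x * y))) evaluates to false; next x becomes 3; next v becomes 0; next at i=0:; next v becomes 0; next at i=1:; next v becomes 0; next at i=2:; next v becomes 0; next at i=3:; next v becomes 0; next u becomes 7; next final value 7. score_new: p becomes 1; next u becomes -3; next ((max((x - y), (-y)) <= (-(-5))) and (min(p, u) < (x * y))) evaluates to false; next x becomes 3; next r becomes -8; next v becomes 0; next at i=0:; next v becomes 0; next at i=1:; next v becomes 0; next at i=2:; next v becomes 0; next at i=3:; next v becomes 0; next u becomes 7; next final value 7. Both give 7.
Every one of the 25 inputs gives matching results.
verdict: equivalent


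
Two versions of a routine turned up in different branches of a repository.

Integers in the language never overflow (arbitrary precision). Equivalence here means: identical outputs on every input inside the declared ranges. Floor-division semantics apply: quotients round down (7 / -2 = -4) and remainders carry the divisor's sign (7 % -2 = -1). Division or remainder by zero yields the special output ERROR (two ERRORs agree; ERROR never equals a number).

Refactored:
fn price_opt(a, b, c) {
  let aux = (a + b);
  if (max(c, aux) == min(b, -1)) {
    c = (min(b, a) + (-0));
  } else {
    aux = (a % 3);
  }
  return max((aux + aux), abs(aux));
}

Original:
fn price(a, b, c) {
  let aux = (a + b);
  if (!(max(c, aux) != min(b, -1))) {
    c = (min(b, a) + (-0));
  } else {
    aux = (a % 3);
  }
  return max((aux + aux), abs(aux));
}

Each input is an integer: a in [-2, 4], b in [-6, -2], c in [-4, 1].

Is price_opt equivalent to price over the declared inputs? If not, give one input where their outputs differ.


This is a faithful refactor — boolean connective usage differs; and comparison usage differs, but the computed results match everywhere.
As a probe, take a=4, b=-6, c=-2: price runs aux becomes -2; next (!(max(c, aux) != min(b, -1))) evaluates to false; next aux becomes 1; next final value 2; price_opt runs aux becomes -2; next (max(c, aux) == min(b, -1)) evaluates to false; next aux becomes 1; next final value 2; both end at 2.
Every one of the 210 inputs gives matching results.
verdict: equivalent


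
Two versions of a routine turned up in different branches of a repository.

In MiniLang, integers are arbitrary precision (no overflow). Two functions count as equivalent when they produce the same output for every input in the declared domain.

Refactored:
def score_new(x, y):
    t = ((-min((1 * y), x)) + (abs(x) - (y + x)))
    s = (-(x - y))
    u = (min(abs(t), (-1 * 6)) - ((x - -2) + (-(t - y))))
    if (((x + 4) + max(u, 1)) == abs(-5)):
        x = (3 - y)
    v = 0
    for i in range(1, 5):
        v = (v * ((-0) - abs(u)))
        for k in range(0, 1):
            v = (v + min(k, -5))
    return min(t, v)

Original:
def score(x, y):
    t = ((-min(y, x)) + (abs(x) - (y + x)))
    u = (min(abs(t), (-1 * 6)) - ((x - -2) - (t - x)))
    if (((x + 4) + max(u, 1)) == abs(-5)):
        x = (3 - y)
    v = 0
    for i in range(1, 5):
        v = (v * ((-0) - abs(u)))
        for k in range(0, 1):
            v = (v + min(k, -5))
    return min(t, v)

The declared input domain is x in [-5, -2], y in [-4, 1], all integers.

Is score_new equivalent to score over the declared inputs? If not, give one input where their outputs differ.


On input x=-2, y=0, score returns 6 while score_new returns -5.
verdict: not equivalent; witness: x=-2, y=0


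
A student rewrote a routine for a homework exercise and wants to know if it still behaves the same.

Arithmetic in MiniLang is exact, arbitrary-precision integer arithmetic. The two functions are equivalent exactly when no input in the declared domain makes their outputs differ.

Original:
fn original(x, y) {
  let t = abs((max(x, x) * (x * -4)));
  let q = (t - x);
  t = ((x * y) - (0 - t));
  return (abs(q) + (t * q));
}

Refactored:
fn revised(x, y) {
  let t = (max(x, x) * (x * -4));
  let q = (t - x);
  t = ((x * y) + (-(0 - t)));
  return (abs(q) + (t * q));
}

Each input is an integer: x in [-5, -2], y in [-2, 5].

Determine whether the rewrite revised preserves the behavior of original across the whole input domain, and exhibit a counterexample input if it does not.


At x=-5, y=-2: original gives 11655, revised gives 8645.
verdict: not equivalent; witness: x=-5, y=-2


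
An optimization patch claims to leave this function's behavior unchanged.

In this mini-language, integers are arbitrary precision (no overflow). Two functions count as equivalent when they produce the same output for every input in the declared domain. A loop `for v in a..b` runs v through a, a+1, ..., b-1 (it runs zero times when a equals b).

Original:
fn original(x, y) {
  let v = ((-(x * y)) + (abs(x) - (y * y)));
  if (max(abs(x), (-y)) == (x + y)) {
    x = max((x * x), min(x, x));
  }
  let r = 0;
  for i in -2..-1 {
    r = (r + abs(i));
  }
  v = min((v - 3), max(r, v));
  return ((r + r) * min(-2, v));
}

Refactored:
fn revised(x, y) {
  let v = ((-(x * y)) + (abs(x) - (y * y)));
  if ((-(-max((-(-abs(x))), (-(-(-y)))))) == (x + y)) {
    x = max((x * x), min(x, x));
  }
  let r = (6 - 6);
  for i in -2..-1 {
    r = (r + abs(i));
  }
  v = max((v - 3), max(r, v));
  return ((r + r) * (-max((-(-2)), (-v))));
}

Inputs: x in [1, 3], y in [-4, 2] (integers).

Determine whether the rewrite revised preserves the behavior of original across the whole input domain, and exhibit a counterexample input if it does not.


The rewrite breaks on x=1, y=-4, where the results are -56 and -8.
original: v := -11 | (max(abs(x), (-y)) == (x + y)): false | r := 0 | iter i=-2: | r := 2 | v := -14 | result -56
revised: v := -11 | ((-(-max((-(-abs(x))), (-(-(-y)))))) == (x + y)): false | r := 0 | iter i=-2: | r := 2 | v := 2 | result -8
verdict: not equivalent; witness: x=1, y=-4


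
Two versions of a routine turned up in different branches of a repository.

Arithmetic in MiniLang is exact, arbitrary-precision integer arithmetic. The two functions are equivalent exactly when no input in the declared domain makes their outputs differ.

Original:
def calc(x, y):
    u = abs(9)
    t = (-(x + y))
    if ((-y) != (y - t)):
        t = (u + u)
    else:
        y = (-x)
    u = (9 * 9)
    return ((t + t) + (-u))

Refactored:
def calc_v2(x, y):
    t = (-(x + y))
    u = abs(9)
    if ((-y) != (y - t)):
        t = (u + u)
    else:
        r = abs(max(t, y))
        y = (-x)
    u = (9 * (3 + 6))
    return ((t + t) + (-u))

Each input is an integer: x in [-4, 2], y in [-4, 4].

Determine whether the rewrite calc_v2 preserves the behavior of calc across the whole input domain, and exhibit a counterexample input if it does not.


Changes here: constant usage differs; and min/max/abs usage differs; and local variable names differ; and statement counts differ; and arithmetic usage differs; the full 63-point sweep finds no disagreement.
verdict: equivalent


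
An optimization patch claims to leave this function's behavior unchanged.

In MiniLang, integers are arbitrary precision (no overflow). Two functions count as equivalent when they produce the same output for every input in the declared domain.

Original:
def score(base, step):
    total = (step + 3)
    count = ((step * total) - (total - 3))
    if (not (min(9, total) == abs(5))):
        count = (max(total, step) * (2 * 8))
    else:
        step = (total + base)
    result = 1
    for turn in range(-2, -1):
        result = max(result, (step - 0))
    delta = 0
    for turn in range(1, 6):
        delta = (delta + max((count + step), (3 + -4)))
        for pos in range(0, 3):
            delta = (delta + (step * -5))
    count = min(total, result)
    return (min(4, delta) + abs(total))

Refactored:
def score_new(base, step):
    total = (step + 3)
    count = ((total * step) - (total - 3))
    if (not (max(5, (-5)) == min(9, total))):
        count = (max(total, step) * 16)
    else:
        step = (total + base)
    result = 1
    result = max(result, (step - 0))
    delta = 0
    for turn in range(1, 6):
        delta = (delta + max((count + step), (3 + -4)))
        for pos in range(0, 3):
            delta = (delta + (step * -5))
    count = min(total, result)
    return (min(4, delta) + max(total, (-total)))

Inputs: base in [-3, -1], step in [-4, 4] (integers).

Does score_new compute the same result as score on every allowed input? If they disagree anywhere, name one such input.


The two are interchangeable: statement counts differ; constant usage differs; loop structure differs; min/max/abs usage differs; arithmetic usage differs, and every declared input agrees.
One worked example (base=-3, step=-2) — score: total := 1 | count := 0 | (not (min(9, total) == abs(5))): true | count := 16 | result := 1 | iter turn=-2: | result := 1 | delta := 0 | iter turn=1: | delta := 14 | iter pos=0: | delta := 24 | iter pos=1: | delta := 34 | iter pos=2: | delta := 44 | iter turn=2: | delta := 58 | iter pos=0: | delta := 68 | iter pos=1: | delta := 78 | iter pos=2: | delta := 88 | iter turn=3: | delta := 102 | iter pos=0: | delta := 112 | iter pos=1: | delta := 122 | iter pos=2: | delta := 132 | iter turn=4: | delta := 146 | iter pos=0: | delta := 156 | iter pos=1: | delta := 166 | iter pos=2: | delta := 176 | iter turn=5: | delta := 190 | iter pos=0: | delta := 200 | iter pos=1: | delta := 210 | iter pos=2: | delta := 220 | count := 1 | result 5; score_new: total := 1 | count := 0 | (not (max(5, (-5)) == min(9, total))): true | count := 16 | result := 1 | result := 1 | delta := 0 | iter turn=1: | delta := 14 | iter pos=0: | delta := 24 | iter pos=1: | delta := 34 | iter pos=2: | delta := 44 | iter turn=2: | delta := 58 | iter pos=0: | delta := 68 | iter pos=1: | delta := 78 | iter pos=2: | delta := 88 | iter turn=3: | delta := 102 | iter pos=0: | delta := 112 | iter pos=1: | delta := 122 | iter pos=2: | delta := 132 | iter turn=4: | delta := 146 | iter pos=0: | delta := 156 | iter pos=1: | delta := 166 | iter pos=2: | delta := 176 | iter turn=5: | delta := 190 | iter pos=0: | delta := 200 | iter pos=1: | delta := 210 | iter pos=2: | delta := 220 | count := 1 | result 5; agreement on 5.
Checked all 27 inputs in the declared domain: the outputs agree on every one.
verdict: equivalent
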